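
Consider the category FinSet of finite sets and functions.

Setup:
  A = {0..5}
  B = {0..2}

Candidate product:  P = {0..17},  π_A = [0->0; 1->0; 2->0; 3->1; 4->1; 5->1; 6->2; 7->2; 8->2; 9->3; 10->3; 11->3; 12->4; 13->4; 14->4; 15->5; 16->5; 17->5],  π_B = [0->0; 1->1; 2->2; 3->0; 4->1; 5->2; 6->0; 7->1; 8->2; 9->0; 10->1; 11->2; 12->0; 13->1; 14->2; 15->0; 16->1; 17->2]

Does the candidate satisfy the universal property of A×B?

|A|·|B| = 6·3 = 18;  |P| = 18
Check the pairing map k ↦ (π_A(k), π_B(k)):
  0 -> (0,0)
  1 -> (0,1)
  2 -> (0,2)
  3 -> (1,0)
  4 -> (1,1)
  5 -> (1,2)
  6 -> (2,0)
  7 -> (2,1)
  8 -> (2,2)
  9 -> (3,0)
  10 -> (3,1)
  11 -> (3,2)
  12 -> (4,0)
  13 -> (4,1)
  14 -> (4,2)
  15 -> (5,0)
  16 -> (5,1)
  17 -> (5,2)
distinct pairs in image: 18 / 18 needed
  → bijection onto A×B; projections well-typed.

Answer: VALID PRODUCT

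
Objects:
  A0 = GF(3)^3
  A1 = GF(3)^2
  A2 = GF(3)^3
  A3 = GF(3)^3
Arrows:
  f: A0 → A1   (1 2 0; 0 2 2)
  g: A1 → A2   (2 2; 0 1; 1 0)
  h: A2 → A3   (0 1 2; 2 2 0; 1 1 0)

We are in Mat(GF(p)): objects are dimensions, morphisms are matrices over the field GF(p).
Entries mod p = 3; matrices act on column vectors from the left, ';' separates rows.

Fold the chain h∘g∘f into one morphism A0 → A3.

  e0=(1,0,0) f→(1,0) g→(2,0,1) h→(2,1,2)
  e1=(0,1,0) f→(2,2) g→(2,2,2) h→(0,2,1)
  e2=(0,0,1) f→(0,2) g→(1,2,0) h→(2,0,0)
⟦path⟧: (2 0 2; 1 2 0; 2 1 0)

Answer: (2 0 2; 1 2 0; 2 1 0)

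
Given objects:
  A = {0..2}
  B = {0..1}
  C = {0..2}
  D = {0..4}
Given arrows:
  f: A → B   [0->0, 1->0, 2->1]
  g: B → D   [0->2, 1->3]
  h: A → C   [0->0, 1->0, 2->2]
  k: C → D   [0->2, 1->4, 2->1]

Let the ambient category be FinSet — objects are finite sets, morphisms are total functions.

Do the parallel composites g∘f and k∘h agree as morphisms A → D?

1) trace f;g:
  0 f→0 g→2
  1 f→0 g→2
  2 f→1 g→3
  result₁ = [0->2, 1->2, 2->3]
2) trace h;k:
  0 h→0 k→2
  1 h→0 k→2
  2 h→2 k→1
  result₂ = [0->2, 1->2, 2->1]
Equal? distinct morphisms ✗

Answer: DOES NOT COMMUTE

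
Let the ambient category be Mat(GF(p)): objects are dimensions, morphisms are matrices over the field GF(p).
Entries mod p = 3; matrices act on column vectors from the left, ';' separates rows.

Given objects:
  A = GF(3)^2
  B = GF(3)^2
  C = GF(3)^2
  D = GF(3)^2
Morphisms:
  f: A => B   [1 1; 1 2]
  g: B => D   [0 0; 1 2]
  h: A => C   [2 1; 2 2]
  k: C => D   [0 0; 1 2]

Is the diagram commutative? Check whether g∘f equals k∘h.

Answer: COMMUTES

Work:
1) trace f;g:
  e0=(1,0) f=>(1,1) g=>(0,0)
  e1=(0,1) f=>(1,2) g=>(0,2)
  result₁ = [0 0; 0 2]
2) trace h;k:
  e0=(1,0) h=>(2,2) k=>(0,0)
  e1=(0,1) h=>(1,2) k=>(0,2)
  result₂ = [0 0; 0 2]
Equal? same morphism ✓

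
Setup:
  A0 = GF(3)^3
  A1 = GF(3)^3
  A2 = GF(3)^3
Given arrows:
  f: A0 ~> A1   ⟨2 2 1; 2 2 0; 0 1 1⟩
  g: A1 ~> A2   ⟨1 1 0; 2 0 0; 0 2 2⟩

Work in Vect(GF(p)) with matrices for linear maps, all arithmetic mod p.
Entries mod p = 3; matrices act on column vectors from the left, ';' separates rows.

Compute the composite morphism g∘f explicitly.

  e0=⟨1,0,0⟩ f~>⟨2,2,0⟩ g~>⟨1,1,1⟩
  e1=⟨0,1,0⟩ f~>⟨2,2,1⟩ g~>⟨1,1,0⟩
  e2=⟨0,0,1⟩ f~>⟨1,0,1⟩ g~>⟨1,2,2⟩
composite: ⟨1 1 1; 1 1 2; 1 0 2⟩

Answer: ⟨1 1 1; 1 1 2; 1 0 2⟩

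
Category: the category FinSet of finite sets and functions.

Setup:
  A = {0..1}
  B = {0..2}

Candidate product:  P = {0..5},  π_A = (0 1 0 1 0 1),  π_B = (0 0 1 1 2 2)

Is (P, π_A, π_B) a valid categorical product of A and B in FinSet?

|A|·|B| = 2·3 = 6;  |P| = 6
Check the pairing map k ↦ (π_A(k), π_B(k)):
  0 ↦ (0,0)
  1 ↦ (1,0)
  2 ↦ (0,1)
  3 ↦ (1,1)
  4 ↦ (0,2)
  5 ↦ (1,2)
distinct pairs in image: 6 / 6 needed
  → bijection onto A×B; projections well-typed.

Answer: VALID PRODUCT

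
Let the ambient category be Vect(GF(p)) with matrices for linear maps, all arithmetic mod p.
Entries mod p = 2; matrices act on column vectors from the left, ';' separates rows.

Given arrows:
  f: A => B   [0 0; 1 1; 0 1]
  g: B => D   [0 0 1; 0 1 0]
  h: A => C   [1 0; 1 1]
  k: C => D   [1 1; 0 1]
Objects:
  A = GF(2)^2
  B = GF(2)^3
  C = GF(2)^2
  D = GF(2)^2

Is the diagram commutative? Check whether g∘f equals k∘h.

Answer: COMMUTES

Derivation:
1) trace f;g:
  e0=[1,0] f=>[0,1,0] g=>[0,1]
  e1=[0,1] f=>[0,1,1] g=>[1,1]
  ⟦path⟧₁ = [0 1; 1 1]
2) trace h;k:
  e0=[1,0] h=>[1,1] k=>[0,1]
  e1=[0,1] h=>[0,1] k=>[1,1]
  ⟦path⟧₂ = [0 1; 1 1]
Equal? YES — commutes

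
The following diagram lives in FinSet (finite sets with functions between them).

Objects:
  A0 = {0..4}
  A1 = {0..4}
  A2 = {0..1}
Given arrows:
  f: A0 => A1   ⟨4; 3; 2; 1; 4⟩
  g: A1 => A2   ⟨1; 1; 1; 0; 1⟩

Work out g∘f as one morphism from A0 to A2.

Answer: ⟨1; 0; 1; 1; 1⟩

Work:
  0 f=>4 g=>1
  1 f=>3 g=>0
  2 f=>2 g=>1
  3 f=>1 g=>1
  4 f=>4 g=>1
composite: ⟨1; 0; 1; 1; 1⟩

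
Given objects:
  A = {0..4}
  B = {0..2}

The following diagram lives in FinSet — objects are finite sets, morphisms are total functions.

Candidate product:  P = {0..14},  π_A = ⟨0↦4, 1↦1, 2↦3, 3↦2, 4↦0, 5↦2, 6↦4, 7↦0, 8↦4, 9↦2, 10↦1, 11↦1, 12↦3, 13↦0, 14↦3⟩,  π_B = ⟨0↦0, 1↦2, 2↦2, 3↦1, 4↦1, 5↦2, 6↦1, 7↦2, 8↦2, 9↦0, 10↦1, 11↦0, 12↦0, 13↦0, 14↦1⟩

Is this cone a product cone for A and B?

|A|·|B| = 5·3 = 15;  |P| = 15
Check the pairing map k ↦ (π_A(k), π_B(k)):
  0 ↦ (4,0)
  1 ↦ (1,2)
  2 ↦ (3,2)
  3 ↦ (2,1)
  4 ↦ (0,1)
  5 ↦ (2,2)
  6 ↦ (4,1)
  7 ↦ (0,2)
  8 ↦ (4,2)
  9 ↦ (2,0)
  10 ↦ (1,1)
  11 ↦ (1,0)
  12 ↦ (3,0)
  13 ↦ (0,0)
  14 ↦ (3,1)
distinct pairs in image: 15 / 15 needed
  → bijection onto A×B; projections well-typed.

Answer: VALID PRODUCT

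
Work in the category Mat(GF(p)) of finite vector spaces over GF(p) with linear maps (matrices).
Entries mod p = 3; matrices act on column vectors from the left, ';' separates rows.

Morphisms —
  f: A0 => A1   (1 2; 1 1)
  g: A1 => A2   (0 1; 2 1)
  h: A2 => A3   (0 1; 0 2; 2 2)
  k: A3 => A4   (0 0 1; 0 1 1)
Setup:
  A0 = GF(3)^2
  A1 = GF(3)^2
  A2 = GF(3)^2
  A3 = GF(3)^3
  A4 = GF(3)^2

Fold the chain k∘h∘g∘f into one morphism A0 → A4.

  e0=(1,0) f=>(1,1) g=>(1,0) h=>(0,0,2) k=>(2,2)
  e1=(0,1) f=>(2,1) g=>(1,2) h=>(2,1,0) k=>(0,1)
composite: (2 0; 2 1)

Answer: (2 0; 2 1)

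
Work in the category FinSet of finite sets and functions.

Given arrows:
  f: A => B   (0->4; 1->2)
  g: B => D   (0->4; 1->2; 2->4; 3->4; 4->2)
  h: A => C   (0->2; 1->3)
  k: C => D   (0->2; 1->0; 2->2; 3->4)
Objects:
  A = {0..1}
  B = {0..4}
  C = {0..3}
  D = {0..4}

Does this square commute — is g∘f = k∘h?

1) trace f;g:
  0 f=>4 g=>2
  1 f=>2 g=>4
  ⟦path⟧₁ = (0->2; 1->4)
2) trace h;k:
  0 h=>2 k=>2
  1 h=>3 k=>4
  ⟦path⟧₂ = (0->2; 1->4)
Equal? equal; square commutes

Answer: COMMUTES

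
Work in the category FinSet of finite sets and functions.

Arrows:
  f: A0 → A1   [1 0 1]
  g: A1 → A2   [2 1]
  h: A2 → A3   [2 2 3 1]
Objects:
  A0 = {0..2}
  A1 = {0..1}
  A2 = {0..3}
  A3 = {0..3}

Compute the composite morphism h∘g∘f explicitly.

  0 f→1 g→1 h→2
  1 f→0 g→2 h→3
  2 f→1 g→1 h→2
result: [2 3 2]

Answer: [2 3 2]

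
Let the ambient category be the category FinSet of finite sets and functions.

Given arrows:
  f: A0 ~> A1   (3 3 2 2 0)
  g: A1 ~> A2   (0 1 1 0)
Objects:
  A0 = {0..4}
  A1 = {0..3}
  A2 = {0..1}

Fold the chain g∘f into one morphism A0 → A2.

  0 f~>3 g~>0
  1 f~>3 g~>0
  2 f~>2 g~>1
  3 f~>2 g~>1
  4 f~>0 g~>0
result: (0 0 1 1 0)

Answer: (0 0 1 1 0)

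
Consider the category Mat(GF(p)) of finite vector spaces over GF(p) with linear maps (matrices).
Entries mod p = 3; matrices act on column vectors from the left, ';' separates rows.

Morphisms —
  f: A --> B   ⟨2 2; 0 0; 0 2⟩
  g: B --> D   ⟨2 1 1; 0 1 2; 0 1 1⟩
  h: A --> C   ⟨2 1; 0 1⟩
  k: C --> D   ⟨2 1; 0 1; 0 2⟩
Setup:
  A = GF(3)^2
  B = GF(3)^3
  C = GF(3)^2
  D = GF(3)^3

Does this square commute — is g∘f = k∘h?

Answer: COMMUTES

Derivation:
Path 1 = f;g:
  e0=⟨1,0⟩ f-->⟨2,0,0⟩ g-->⟨1,0,0⟩
  e1=⟨0,1⟩ f-->⟨2,0,2⟩ g-->⟨0,1,2⟩
  ⟦path⟧₁ = ⟨1 0; 0 1; 0 2⟩
Path 2 = h;k:
  e0=⟨1,0⟩ h-->⟨2,0⟩ k-->⟨1,0,0⟩
  e1=⟨0,1⟩ h-->⟨1,1⟩ k-->⟨0,1,2⟩
  ⟦path⟧₂ = ⟨1 0; 0 1; 0 2⟩
Equal? YES — commutes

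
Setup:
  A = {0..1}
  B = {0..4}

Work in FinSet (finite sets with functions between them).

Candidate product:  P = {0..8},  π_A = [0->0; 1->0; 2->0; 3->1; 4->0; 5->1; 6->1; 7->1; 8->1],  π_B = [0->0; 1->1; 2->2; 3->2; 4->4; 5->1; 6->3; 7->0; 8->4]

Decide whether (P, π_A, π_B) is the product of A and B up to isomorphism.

Answer: NOT A VALID PRODUCT — |P|=9 ≠ |A|·|B|=10

Derivation:
|A|·|B| = 2·5 = 10;  |P| = 9
  → cardinalities differ; no bijection possible.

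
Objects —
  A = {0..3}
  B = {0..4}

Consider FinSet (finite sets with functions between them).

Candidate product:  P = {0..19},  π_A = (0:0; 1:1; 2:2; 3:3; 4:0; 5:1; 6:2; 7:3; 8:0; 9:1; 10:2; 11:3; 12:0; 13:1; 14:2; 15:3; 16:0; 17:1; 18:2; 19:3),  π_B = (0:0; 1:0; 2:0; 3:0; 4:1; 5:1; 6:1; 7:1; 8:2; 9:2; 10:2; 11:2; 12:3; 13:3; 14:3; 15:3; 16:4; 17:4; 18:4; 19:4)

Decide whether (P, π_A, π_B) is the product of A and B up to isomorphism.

|A|·|B| = 4·5 = 20;  |P| = 20
Check the pairing map k ↦ (π_A(k), π_B(k)):
  0 : (0,0)
  1 : (1,0)
  2 : (2,0)
  3 : (3,0)
  4 : (0,1)
  5 : (1,1)
  6 : (2,1)
  7 : (3,1)
  8 : (0,2)
  9 : (1,2)
  10 : (2,2)
  11 : (3,2)
  12 : (0,3)
  13 : (1,3)
  14 : (2,3)
  15 : (3,3)
  16 : (0,4)
  17 : (1,4)
  18 : (2,4)
  19 : (3,4)
distinct pairs in image: 20 / 20 needed
  → bijection onto A×B; projections well-typed.

Answer: VALID PRODUCT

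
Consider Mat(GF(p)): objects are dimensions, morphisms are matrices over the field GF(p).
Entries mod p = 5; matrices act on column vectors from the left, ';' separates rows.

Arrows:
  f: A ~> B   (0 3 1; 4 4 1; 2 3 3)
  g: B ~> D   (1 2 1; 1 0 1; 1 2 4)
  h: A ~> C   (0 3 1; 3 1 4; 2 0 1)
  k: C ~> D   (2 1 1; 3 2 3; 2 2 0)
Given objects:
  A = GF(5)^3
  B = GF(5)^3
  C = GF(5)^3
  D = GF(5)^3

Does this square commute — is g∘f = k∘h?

Answer: DOES NOT COMMUTE

Work:
Along f;g (path 1):
  e0=[1,0,0] f~>[0,4,2] g~>[0,2,1]
  e1=[0,1,0] f~>[3,4,3] g~>[4,1,3]
  e2=[0,0,1] f~>[1,1,3] g~>[1,4,0]
  result₁ = (0 4 1; 2 1 4; 1 3 0)
Along h;k (path 2):
  e0=[1,0,0] h~>[0,3,2] k~>[0,2,1]
  e1=[0,1,0] h~>[3,1,0] k~>[2,1,3]
  e2=[0,0,1] h~>[1,4,1] k~>[2,4,0]
  result₂ = (0 2 2; 2 1 4; 1 3 0)
Equal? distinct morphisms ✗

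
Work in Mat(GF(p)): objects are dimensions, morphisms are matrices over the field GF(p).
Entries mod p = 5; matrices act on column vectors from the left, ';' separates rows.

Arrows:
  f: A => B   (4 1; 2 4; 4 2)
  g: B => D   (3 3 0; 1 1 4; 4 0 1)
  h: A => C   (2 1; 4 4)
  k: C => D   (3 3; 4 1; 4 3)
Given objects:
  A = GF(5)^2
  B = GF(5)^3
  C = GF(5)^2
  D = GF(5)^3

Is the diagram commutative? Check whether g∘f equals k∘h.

Along f;g (path 1):
  e0=[1,0] f=>[4,2,4] g=>[3,2,0]
  e1=[0,1] f=>[1,4,2] g=>[0,3,1]
  result₁ = (3 0; 2 3; 0 1)
Along h;k (path 2):
  e0=[1,0] h=>[2,4] k=>[3,2,0]
  e1=[0,1] h=>[1,4] k=>[0,3,1]
  result₂ = (3 0; 2 3; 0 1)
Equal? same morphism ✓

Answer: COMMUTES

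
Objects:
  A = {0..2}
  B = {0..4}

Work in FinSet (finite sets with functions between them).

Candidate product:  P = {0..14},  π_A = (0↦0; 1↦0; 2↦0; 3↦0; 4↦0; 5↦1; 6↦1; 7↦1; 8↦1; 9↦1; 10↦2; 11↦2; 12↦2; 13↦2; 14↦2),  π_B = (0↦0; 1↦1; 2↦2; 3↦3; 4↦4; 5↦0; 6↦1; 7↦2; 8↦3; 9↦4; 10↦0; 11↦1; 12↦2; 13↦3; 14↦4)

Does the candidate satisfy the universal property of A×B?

|A|·|B| = 3·5 = 15;  |P| = 15
Check the pairing map k ↦ (π_A(k), π_B(k)):
  0 ↦ (0,0)
  1 ↦ (0,1)
  2 ↦ (0,2)
  3 ↦ (0,3)
  4 ↦ (0,4)
  5 ↦ (1,0)
  6 ↦ (1,1)
  7 ↦ (1,2)
  8 ↦ (1,3)
  9 ↦ (1,4)
  10 ↦ (2,0)
  11 ↦ (2,1)
  12 ↦ (2,2)
  13 ↦ (2,3)
  14 ↦ (2,4)
distinct pairs in image: 15 / 15 needed
  → bijection onto A×B; projections well-typed.

Answer: VALID PRODUCT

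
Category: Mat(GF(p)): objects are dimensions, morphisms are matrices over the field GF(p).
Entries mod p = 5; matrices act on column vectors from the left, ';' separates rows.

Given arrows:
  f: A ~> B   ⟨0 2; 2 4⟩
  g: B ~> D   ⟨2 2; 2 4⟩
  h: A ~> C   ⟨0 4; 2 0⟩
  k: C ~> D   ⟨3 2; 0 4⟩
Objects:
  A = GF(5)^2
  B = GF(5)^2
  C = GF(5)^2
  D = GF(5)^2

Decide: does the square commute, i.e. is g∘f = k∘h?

Path 1 = f;g:
  e0=(1,0) f~>(0,2) g~>(4,3)
  e1=(0,1) f~>(2,4) g~>(2,0)
  result₁ = ⟨4 2; 3 0⟩
Path 2 = h;k:
  e0=(1,0) h~>(0,2) k~>(4,3)
  e1=(0,1) h~>(4,0) k~>(2,0)
  result₂ = ⟨4 2; 3 0⟩
Equal? equal; square commutes

Answer: COMMUTES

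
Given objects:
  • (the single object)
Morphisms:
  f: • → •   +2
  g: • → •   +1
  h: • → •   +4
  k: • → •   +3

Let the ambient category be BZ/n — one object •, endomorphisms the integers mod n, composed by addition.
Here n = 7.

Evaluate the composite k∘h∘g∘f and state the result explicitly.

Answer: +3

Trace:
  0 +2≡2 +1≡3 +4≡0 +3≡3  (mod 7)
⟦path⟧: +3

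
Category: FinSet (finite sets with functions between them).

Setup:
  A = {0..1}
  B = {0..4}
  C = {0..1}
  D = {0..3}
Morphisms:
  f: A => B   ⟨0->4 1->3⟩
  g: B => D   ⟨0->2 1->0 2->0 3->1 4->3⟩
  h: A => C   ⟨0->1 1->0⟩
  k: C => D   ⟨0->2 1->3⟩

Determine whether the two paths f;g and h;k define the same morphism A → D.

Path 1 = f;g:
  0 f=>4 g=>3
  1 f=>3 g=>1
  ⟦path⟧₁ = ⟨0->3 1->1⟩
Path 2 = h;k:
  0 h=>1 k=>3
  1 h=>0 k=>2
  ⟦path⟧₂ = ⟨0->3 1->2⟩
Equal? differ; not commutative

Answer: DOES NOT COMMUTE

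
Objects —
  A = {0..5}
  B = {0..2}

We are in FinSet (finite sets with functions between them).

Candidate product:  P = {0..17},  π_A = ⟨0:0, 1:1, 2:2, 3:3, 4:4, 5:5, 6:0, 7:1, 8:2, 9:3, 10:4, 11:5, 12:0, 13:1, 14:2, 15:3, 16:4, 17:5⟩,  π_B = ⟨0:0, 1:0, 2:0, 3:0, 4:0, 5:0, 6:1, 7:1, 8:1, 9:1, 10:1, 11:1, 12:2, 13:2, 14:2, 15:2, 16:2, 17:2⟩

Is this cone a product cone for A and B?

Answer: VALID PRODUCT

Derivation:
|A|·|B| = 6·3 = 18;  |P| = 18
Check the pairing map k ↦ (π_A(k), π_B(k)):
  0 : (0,0)
  1 : (1,0)
  2 : (2,0)
  3 : (3,0)
  4 : (4,0)
  5 : (5,0)
  6 : (0,1)
  7 : (1,1)
  8 : (2,1)
  9 : (3,1)
  10 : (4,1)
  11 : (5,1)
  12 : (0,2)
  13 : (1,2)
  14 : (2,2)
  15 : (3,2)
  16 : (4,2)
  17 : (5,2)
distinct pairs in image: 18 / 18 needed
  → bijection onto A×B; projections well-typed.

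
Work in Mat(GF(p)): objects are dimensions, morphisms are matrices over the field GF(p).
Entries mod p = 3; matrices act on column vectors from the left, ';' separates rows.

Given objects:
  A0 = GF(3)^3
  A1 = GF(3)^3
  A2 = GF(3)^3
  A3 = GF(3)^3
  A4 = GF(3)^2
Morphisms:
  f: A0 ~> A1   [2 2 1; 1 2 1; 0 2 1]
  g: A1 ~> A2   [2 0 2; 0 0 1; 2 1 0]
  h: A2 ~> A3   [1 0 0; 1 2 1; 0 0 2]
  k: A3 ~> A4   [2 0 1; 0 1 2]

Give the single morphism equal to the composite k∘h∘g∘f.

  e0=(1,0,0) f~>(2,1,0) g~>(1,0,2) h~>(1,0,1) k~>(0,2)
  e1=(0,1,0) f~>(2,2,2) g~>(2,2,0) h~>(2,0,0) k~>(1,0)
  e2=(0,0,1) f~>(1,1,1) g~>(1,1,0) h~>(1,0,0) k~>(2,0)
result: [0 1 2; 2 0 0]

Answer: [0 1 2; 2 0 0]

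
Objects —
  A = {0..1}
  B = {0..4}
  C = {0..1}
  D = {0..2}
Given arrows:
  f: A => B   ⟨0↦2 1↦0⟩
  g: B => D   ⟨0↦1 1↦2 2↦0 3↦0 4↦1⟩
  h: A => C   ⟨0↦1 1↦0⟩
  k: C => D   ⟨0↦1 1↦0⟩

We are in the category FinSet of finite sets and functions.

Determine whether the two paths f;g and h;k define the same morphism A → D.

Along f;g (path 1):
  0 f=>2 g=>0
  1 f=>0 g=>1
  result₁ = ⟨0↦0 1↦1⟩
Along h;k (path 2):
  0 h=>1 k=>0
  1 h=>0 k=>1
  result₂ = ⟨0↦0 1↦1⟩
Equal? same morphism ✓

Answer: COMMUTES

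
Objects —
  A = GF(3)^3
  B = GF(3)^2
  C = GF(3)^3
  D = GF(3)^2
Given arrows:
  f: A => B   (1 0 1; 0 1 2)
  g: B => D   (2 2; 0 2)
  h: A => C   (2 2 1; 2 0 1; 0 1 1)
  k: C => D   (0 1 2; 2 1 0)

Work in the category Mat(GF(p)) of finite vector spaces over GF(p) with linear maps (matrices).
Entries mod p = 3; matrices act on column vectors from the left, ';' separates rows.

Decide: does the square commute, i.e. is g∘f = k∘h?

Path 1 = f;g:
  e0=⟨1,0,0⟩ f=>⟨1,0⟩ g=>⟨2,0⟩
  e1=⟨0,1,0⟩ f=>⟨0,1⟩ g=>⟨2,2⟩
  e2=⟨0,0,1⟩ f=>⟨1,2⟩ g=>⟨0,1⟩
  composite₁ = (2 2 0; 0 2 1)
Path 2 = h;k:
  e0=⟨1,0,0⟩ h=>⟨2,2,0⟩ k=>⟨2,0⟩
  e1=⟨0,1,0⟩ h=>⟨2,0,1⟩ k=>⟨2,1⟩
  e2=⟨0,0,1⟩ h=>⟨1,1,1⟩ k=>⟨0,0⟩
  composite₂ = (2 2 0; 0 1 0)
Equal? differ; not commutative

Answer: DOES NOT COMMUTE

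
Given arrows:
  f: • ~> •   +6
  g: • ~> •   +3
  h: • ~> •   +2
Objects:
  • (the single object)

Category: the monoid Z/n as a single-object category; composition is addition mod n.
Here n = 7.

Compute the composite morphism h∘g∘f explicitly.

Answer: +4

Work:
  0 +6≡6 +3≡2 +2≡4  (mod 7)
composite: +4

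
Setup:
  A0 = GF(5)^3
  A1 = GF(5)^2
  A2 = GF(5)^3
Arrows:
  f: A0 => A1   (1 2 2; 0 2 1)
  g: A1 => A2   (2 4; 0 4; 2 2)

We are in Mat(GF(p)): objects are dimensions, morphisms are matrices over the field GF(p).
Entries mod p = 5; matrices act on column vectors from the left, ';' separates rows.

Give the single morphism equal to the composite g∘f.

  e0=(1,0,0) f=>(1,0) g=>(2,0,2)
  e1=(0,1,0) f=>(2,2) g=>(2,3,3)
  e2=(0,0,1) f=>(2,1) g=>(3,4,1)
result: (2 2 3; 0 3 4; 2 3 1)

Answer: (2 2 3; 0 3 4; 2 3 1)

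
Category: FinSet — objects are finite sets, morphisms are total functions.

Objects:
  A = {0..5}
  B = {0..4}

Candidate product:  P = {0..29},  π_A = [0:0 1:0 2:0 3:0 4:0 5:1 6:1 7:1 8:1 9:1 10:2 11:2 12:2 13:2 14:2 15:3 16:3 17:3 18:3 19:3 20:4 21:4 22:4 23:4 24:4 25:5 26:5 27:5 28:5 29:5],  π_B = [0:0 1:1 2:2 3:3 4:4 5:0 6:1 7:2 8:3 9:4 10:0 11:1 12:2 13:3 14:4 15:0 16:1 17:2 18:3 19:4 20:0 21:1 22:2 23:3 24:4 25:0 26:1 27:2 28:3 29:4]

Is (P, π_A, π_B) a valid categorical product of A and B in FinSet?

|A|·|B| = 6·5 = 30;  |P| = 30
Check the pairing map k ↦ (π_A(k), π_B(k)):
  0 : (0,0)
  1 : (0,1)
  2 : (0,2)
  3 : (0,3)
  4 : (0,4)
  5 : (1,0)
  6 : (1,1)
  7 : (1,2)
  8 : (1,3)
  9 : (1,4)
  10 : (2,0)
  11 : (2,1)
  12 : (2,2)
  13 : (2,3)
  14 : (2,4)
  15 : (3,0)
  16 : (3,1)
  17 : (3,2)
  18 : (3,3)
  19 : (3,4)
  20 : (4,0)
  21 : (4,1)
  22 : (4,2)
  23 : (4,3)
  24 : (4,4)
  25 : (5,0)
  26 : (5,1)
  27 : (5,2)
  28 : (5,3)
  29 : (5,4)
distinct pairs in image: 30 / 30 needed
  → bijection onto A×B; projections well-typed.

Answer: VALID PRODUCT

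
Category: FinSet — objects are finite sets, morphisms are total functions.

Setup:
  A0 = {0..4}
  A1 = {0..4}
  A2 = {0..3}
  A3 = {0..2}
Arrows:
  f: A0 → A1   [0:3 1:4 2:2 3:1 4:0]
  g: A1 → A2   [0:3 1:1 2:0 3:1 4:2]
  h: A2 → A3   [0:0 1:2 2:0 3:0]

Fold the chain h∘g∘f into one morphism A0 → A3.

  0 f→3 g→1 h→2
  1 f→4 g→2 h→0
  2 f→2 g→0 h→0
  3 f→1 g→1 h→2
  4 f→0 g→3 h→0
composite: [0:2 1:0 2:0 3:2 4:0]

Answer: [0:2 1:0 2:0 3:2 4:0]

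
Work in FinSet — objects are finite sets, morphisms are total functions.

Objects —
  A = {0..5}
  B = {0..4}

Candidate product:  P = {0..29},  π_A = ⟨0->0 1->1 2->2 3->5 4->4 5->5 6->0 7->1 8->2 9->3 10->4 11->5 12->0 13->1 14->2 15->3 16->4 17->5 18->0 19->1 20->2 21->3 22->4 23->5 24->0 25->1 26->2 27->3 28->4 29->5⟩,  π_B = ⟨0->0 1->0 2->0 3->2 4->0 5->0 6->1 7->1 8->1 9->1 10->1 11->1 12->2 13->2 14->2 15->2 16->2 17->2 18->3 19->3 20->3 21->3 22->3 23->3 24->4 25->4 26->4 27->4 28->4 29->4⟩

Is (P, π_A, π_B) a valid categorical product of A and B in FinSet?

Answer: NOT A VALID PRODUCT — duplicate pair at indices 17,3

Trace:
|A|·|B| = 6·5 = 30;  |P| = 30
Check the pairing map k ↦ (π_A(k), π_B(k)):
  0 -> (0,0)
  1 -> (1,0)
  2 -> (2,0)
  3 -> (5,2)
  4 -> (4,0)
  5 -> (5,0)
  6 -> (0,1)
  7 -> (1,1)
  8 -> (2,1)
  9 -> (3,1)
  10 -> (4,1)
  11 -> (5,1)
  12 -> (0,2)
  13 -> (1,2)
  14 -> (2,2)
  15 -> (3,2)
  16 -> (4,2)
  17 -> (5,2)  ✗ repeats pair of k=3
  18 -> (0,3)
  19 -> (1,3)
  20 -> (2,3)
  21 -> (3,3)
  22 -> (4,3)
  23 -> (5,3)
  24 -> (0,4)
  25 -> (1,4)
  26 -> (2,4)
  27 -> (3,4)
  28 -> (4,4)
  29 -> (5,4)
distinct pairs in image: 29 / 30 needed
  → (5,2) hit at k=3 and k=17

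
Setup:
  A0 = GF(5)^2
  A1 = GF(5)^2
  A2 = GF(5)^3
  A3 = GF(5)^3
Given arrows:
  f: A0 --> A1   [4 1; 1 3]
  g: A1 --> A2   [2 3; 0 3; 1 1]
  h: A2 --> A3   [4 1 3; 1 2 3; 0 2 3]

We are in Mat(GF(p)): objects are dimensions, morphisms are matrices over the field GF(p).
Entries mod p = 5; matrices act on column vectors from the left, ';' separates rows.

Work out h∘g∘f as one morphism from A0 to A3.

Answer: [2 0; 2 1; 1 0]

Derivation:
  e0=⟨1,0⟩ f-->⟨4,1⟩ g-->⟨1,3,0⟩ h-->⟨2,2,1⟩
  e1=⟨0,1⟩ f-->⟨1,3⟩ g-->⟨1,4,4⟩ h-->⟨0,1,0⟩
composite: [2 0; 2 1; 1 0]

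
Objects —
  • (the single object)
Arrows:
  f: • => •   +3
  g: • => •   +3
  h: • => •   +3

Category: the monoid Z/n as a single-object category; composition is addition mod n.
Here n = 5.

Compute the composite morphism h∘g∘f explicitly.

Answer: +4

Derivation:
  0 +3≡3 +3≡1 +3≡4  (mod 5)
⟦path⟧: +4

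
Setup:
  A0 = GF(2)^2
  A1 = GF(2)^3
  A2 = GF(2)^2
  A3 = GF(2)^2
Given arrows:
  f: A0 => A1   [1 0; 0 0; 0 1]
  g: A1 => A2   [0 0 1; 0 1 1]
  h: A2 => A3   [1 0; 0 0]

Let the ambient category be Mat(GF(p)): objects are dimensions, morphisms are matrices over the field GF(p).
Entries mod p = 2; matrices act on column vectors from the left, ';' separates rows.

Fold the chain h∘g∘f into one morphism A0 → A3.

  e0=⟨1,0⟩ f=>⟨1,0,0⟩ g=>⟨0,0⟩ h=>⟨0,0⟩
  e1=⟨0,1⟩ f=>⟨0,0,1⟩ g=>⟨1,1⟩ h=>⟨1,0⟩
composite: [0 1; 0 0]

Answer: [0 1; 0 0]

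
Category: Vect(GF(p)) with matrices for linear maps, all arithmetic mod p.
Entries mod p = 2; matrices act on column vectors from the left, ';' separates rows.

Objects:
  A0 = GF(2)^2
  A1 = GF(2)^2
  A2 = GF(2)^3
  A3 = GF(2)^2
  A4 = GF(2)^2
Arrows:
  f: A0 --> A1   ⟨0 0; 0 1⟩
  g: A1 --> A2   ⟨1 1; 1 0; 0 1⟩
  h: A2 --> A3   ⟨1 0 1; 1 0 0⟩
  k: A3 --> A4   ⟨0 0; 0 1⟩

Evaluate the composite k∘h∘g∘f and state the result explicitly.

Answer: ⟨0 0; 0 1⟩

Work:
  e0=[1,0] f-->[0,0] g-->[0,0,0] h-->[0,0] k-->[0,0]
  e1=[0,1] f-->[0,1] g-->[1,0,1] h-->[0,1] k-->[0,1]
result: ⟨0 0; 0 1⟩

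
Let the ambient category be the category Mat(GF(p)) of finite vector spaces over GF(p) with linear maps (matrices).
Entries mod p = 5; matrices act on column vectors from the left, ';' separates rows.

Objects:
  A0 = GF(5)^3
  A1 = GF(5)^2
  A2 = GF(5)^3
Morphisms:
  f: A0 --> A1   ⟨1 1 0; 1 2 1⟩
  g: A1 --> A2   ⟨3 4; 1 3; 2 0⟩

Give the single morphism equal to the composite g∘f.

Answer: ⟨2 1 4; 4 2 3; 2 2 0⟩

Derivation:
  e0=⟨1,0,0⟩ f-->⟨1,1⟩ g-->⟨2,4,2⟩
  e1=⟨0,1,0⟩ f-->⟨1,2⟩ g-->⟨1,2,2⟩
  e2=⟨0,0,1⟩ f-->⟨0,1⟩ g-->⟨4,3,0⟩
result: ⟨2 1 4; 4 2 3; 2 2 0⟩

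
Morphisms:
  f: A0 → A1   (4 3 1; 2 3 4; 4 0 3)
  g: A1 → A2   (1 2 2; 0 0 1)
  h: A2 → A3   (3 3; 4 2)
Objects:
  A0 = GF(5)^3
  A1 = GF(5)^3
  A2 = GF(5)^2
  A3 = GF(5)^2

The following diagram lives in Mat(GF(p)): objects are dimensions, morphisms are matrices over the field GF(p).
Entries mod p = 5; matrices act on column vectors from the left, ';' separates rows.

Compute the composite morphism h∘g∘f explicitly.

  e0=(1,0,0) f→(4,2,4) g→(1,4) h→(0,2)
  e1=(0,1,0) f→(3,3,0) g→(4,0) h→(2,1)
  e2=(0,0,1) f→(1,4,3) g→(0,3) h→(4,1)
⟦path⟧: (0 2 4; 2 1 1)

Answer: (0 2 4; 2 1 1)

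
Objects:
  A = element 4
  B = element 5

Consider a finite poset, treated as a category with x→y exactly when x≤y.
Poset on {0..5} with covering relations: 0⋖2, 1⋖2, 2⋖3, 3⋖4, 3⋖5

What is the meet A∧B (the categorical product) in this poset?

Answer: A∧B = 3

Derivation:
Common predecessors of 4,5: {0,1,2,3}
  0 ≤ 3
  1 ≤ 3
  2 ≤ 3
  3 ≤ 3
glb = 3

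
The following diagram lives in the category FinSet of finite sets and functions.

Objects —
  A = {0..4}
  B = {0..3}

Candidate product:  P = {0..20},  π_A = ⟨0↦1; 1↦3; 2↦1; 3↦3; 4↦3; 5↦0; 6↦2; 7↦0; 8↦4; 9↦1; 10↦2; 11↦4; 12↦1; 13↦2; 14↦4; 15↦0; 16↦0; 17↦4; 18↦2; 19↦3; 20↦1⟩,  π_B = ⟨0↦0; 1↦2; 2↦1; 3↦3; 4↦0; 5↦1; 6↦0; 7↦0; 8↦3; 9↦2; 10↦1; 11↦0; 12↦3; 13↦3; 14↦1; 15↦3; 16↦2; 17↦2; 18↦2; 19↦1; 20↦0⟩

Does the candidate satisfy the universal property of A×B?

Answer: NOT A VALID PRODUCT — |P|=21 ≠ |A|·|B|=20

Derivation:
|A|·|B| = 5·4 = 20;  |P| = 21
  → cardinalities differ; no bijection possible.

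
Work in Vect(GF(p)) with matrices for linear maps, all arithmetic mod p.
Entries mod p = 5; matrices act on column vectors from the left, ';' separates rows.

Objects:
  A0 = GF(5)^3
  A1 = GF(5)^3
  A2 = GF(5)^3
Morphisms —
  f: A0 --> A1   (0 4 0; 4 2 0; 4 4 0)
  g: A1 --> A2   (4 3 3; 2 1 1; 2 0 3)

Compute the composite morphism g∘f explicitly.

Answer: (4 4 0; 3 4 0; 2 0 0)

Trace:
  e0=(1,0,0) f-->(0,4,4) g-->(4,3,2)
  e1=(0,1,0) f-->(4,2,4) g-->(4,4,0)
  e2=(0,0,1) f-->(0,0,0) g-->(0,0,0)
composite: (4 4 0; 3 4 0; 2 0 0)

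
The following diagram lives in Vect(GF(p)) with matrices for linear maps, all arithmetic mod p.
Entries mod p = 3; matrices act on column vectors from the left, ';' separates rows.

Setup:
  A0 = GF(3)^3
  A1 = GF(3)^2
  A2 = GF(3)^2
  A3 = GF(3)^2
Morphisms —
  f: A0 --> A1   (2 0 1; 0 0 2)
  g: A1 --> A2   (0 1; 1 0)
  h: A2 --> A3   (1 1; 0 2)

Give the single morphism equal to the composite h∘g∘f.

  e0=[1,0,0] f-->[2,0] g-->[0,2] h-->[2,1]
  e1=[0,1,0] f-->[0,0] g-->[0,0] h-->[0,0]
  e2=[0,0,1] f-->[1,2] g-->[2,1] h-->[0,2]
result: (2 0 0; 1 0 2)

Answer: (2 0 0; 1 0 2)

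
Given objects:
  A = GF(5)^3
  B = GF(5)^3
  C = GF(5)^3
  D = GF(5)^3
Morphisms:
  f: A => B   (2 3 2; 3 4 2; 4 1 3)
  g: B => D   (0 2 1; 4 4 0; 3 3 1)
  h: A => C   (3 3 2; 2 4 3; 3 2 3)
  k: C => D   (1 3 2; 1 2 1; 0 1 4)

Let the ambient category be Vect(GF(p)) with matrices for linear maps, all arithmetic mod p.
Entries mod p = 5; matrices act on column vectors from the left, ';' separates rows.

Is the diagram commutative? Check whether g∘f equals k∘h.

Answer: COMMUTES

Work:
Along f;g (path 1):
  e0=⟨1,0,0⟩ f=>⟨2,3,4⟩ g=>⟨0,0,4⟩
  e1=⟨0,1,0⟩ f=>⟨3,4,1⟩ g=>⟨4,3,2⟩
  e2=⟨0,0,1⟩ f=>⟨2,2,3⟩ g=>⟨2,1,0⟩
  ⟦path⟧₁ = (0 4 2; 0 3 1; 4 2 0)
Along h;k (path 2):
  e0=⟨1,0,0⟩ h=>⟨3,2,3⟩ k=>⟨0,0,4⟩
  e1=⟨0,1,0⟩ h=>⟨3,4,2⟩ k=>⟨4,3,2⟩
  e2=⟨0,0,1⟩ h=>⟨2,3,3⟩ k=>⟨2,1,0⟩
  ⟦path⟧₂ = (0 4 2; 0 3 1; 4 2 0)
Equal? equal; square commutes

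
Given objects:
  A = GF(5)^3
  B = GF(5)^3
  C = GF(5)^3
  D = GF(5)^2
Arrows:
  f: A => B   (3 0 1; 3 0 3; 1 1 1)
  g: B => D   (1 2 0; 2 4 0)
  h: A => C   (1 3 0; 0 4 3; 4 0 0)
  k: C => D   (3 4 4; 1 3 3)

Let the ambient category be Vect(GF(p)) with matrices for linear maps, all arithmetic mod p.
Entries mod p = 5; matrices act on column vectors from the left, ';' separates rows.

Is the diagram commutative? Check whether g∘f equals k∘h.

Answer: COMMUTES

Trace:
Along f;g (path 1):
  e0=[1,0,0] f=>[3,3,1] g=>[4,3]
  e1=[0,1,0] f=>[0,0,1] g=>[0,0]
  e2=[0,0,1] f=>[1,3,1] g=>[2,4]
  result₁ = (4 0 2; 3 0 4)
Along h;k (path 2):
  e0=[1,0,0] h=>[1,0,4] k=>[4,3]
  e1=[0,1,0] h=>[3,4,0] k=>[0,0]
  e2=[0,0,1] h=>[0,3,0] k=>[2,4]
  result₂ = (4 0 2; 3 0 4)
Equal? equal; square commutes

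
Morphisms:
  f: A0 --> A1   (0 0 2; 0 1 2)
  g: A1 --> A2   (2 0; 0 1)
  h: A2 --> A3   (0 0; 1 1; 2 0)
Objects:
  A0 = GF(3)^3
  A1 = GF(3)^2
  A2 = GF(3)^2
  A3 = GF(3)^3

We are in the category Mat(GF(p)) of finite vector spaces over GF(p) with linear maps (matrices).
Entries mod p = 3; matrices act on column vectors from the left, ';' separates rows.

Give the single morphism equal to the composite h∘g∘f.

Answer: (0 0 0; 0 1 0; 0 0 2)

Work:
  e0=[1,0,0] f-->[0,0] g-->[0,0] h-->[0,0,0]
  e1=[0,1,0] f-->[0,1] g-->[0,1] h-->[0,1,0]
  e2=[0,0,1] f-->[2,2] g-->[1,2] h-->[0,0,2]
composite: (0 0 0; 0 1 0; 0 0 2)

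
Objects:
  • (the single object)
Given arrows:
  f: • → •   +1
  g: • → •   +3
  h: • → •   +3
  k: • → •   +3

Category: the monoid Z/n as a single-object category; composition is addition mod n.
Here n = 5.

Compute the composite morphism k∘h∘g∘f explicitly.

  0 +1≡1 +3≡4 +3≡2 +3≡0  (mod 5)
⟦path⟧: +0

Answer: +0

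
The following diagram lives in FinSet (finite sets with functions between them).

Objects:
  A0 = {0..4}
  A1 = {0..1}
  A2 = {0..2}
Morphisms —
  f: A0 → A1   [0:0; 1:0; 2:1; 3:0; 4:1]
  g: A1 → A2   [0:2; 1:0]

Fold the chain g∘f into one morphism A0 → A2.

Answer: [0:2; 1:2; 2:0; 3:2; 4:0]

Derivation:
  0 f→0 g→2
  1 f→0 g→2
  2 f→1 g→0
  3 f→0 g→2
  4 f→1 g→0
composite: [0:2; 1:2; 2:0; 3:2; 4:0]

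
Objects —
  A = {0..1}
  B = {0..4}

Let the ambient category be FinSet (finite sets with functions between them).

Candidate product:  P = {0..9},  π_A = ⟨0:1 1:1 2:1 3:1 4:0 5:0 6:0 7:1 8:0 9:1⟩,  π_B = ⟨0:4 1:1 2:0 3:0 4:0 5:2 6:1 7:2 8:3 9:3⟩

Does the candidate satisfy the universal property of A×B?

Answer: NOT A VALID PRODUCT — duplicate pair at indices 2,3

Work:
|A|·|B| = 2·5 = 10;  |P| = 10
Check the pairing map k ↦ (π_A(k), π_B(k)):
  0 : (1,4)
  1 : (1,1)
  2 : (1,0)
  3 : (1,0)  ✗ repeats pair of k=2
  4 : (0,0)
  5 : (0,2)
  6 : (0,1)
  7 : (1,2)
  8 : (0,3)
  9 : (1,3)
distinct pairs in image: 9 / 10 needed
  → (1,0) hit at k=2 and k=3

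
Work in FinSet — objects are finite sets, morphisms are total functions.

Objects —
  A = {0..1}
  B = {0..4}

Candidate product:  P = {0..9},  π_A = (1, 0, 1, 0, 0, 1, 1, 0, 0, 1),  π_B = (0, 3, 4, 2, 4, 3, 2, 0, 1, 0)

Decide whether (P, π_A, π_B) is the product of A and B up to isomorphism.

Answer: NOT A VALID PRODUCT — duplicate pair at indices 9,0

Trace:
|A|·|B| = 2·5 = 10;  |P| = 10
Check the pairing map k ↦ (π_A(k), π_B(k)):
  0 -> (1,0)
  1 -> (0,3)
  2 -> (1,4)
  3 -> (0,2)
  4 -> (0,4)
  5 -> (1,3)
  6 -> (1,2)
  7 -> (0,0)
  8 -> (0,1)
  9 -> (1,0)  ✗ repeats pair of k=0
distinct pairs in image: 9 / 10 needed
  → (1,0) hit at k=0 and k=9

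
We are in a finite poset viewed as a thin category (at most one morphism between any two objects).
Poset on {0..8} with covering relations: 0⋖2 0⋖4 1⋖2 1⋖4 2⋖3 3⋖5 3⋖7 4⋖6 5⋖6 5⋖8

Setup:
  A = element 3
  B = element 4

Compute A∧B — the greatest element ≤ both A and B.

Common predecessors of 3,4: {0,1}
  maximal lower bounds 0 and 1 are incomparable: neither 0⊑1 nor 1⊑0
→ no greatest lower bound exists

Answer: NO MEET EXISTS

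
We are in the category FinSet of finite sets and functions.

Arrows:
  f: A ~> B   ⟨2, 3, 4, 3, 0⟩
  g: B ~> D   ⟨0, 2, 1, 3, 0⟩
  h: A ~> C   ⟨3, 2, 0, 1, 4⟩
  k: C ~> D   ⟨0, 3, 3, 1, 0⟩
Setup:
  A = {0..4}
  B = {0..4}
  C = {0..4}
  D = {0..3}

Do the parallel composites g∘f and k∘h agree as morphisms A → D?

1) trace f;g:
  0 f~>2 g~>1
  1 f~>3 g~>3
  2 f~>4 g~>0
  3 f~>3 g~>3
  4 f~>0 g~>0
  result₁ = ⟨1, 3, 0, 3, 0⟩
2) trace h;k:
  0 h~>3 k~>1
  1 h~>2 k~>3
  2 h~>0 k~>0
  3 h~>1 k~>3
  4 h~>4 k~>0
  result₂ = ⟨1, 3, 0, 3, 0⟩
Equal? equal; square commutes

Answer: COMMUTES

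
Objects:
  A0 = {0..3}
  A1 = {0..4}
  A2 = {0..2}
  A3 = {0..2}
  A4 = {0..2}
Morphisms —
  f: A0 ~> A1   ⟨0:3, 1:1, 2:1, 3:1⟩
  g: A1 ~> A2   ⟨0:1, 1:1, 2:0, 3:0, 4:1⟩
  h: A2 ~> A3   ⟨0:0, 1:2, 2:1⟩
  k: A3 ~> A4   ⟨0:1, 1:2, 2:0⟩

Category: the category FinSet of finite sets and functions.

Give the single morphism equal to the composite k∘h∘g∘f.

  0 f~>3 g~>0 h~>0 k~>1
  1 f~>1 g~>1 h~>2 k~>0
  2 f~>1 g~>1 h~>2 k~>0
  3 f~>1 g~>1 h~>2 k~>0
result: ⟨0:1, 1:0, 2:0, 3:0⟩

Answer: ⟨0:1, 1:0, 2:0, 3:0⟩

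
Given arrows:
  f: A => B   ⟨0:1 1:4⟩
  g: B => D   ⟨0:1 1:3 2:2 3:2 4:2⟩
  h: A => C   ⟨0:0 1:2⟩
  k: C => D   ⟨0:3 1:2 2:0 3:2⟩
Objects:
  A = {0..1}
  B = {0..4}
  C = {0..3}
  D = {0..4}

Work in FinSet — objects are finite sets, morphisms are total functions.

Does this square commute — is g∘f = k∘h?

Answer: DOES NOT COMMUTE

Derivation:
1) trace f;g:
  0 f=>1 g=>3
  1 f=>4 g=>2
  composite₁ = ⟨0:3 1:2⟩
2) trace h;k:
  0 h=>0 k=>3
  1 h=>2 k=>0
  composite₂ = ⟨0:3 1:0⟩
Equal? differ; not commutative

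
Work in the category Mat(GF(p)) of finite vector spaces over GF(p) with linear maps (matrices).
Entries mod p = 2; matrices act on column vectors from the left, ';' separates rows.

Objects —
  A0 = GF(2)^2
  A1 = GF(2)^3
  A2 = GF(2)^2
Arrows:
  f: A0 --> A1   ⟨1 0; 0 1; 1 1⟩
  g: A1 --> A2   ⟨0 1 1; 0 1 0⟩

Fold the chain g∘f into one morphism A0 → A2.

  e0=⟨1,0⟩ f-->⟨1,0,1⟩ g-->⟨1,0⟩
  e1=⟨0,1⟩ f-->⟨0,1,1⟩ g-->⟨0,1⟩
result: ⟨1 0; 0 1⟩

Answer: ⟨1 0; 0 1⟩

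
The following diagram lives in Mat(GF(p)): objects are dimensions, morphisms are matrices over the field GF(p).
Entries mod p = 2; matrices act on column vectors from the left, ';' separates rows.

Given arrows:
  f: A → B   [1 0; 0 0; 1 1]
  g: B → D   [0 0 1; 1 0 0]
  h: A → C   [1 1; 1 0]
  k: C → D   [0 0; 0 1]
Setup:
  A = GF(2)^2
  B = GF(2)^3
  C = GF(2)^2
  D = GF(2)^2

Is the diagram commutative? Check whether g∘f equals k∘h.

Along f;g (path 1):
  e0=(1,0) f→(1,0,1) g→(1,1)
  e1=(0,1) f→(0,0,1) g→(1,0)
  result₁ = [1 1; 1 0]
Along h;k (path 2):
  e0=(1,0) h→(1,1) k→(0,1)
  e1=(0,1) h→(1,0) k→(0,0)
  result₂ = [0 0; 1 0]
Equal? NO — does not commute

Answer: DOES NOT COMMUTE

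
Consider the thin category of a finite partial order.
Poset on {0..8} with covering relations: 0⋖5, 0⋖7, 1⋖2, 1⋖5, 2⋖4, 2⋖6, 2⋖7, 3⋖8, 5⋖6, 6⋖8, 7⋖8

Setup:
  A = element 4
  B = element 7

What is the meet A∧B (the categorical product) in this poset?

{x : x≤A ∧ x≤B} = {1,2}  (A=4, B=7)
  1 ≤ 2
  2 ≤ 2
glb = 2

Answer: A∧B = 2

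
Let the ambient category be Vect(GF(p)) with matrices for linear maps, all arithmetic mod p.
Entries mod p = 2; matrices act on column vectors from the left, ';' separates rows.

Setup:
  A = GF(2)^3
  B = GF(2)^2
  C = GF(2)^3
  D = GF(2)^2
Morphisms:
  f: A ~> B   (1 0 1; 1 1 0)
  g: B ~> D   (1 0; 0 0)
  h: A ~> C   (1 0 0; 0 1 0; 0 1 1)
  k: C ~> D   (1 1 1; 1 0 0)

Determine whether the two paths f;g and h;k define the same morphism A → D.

Answer: DOES NOT COMMUTE

Trace:
Along f;g (path 1):
  e0=(1,0,0) f~>(1,1) g~>(1,0)
  e1=(0,1,0) f~>(0,1) g~>(0,0)
  e2=(0,0,1) f~>(1,0) g~>(1,0)
  result₁ = (1 0 1; 0 0 0)
Along h;k (path 2):
  e0=(1,0,0) h~>(1,0,0) k~>(1,1)
  e1=(0,1,0) h~>(0,1,1) k~>(0,0)
  e2=(0,0,1) h~>(0,0,1) k~>(1,0)
  result₂ = (1 0 1; 1 0 0)
Equal? NO — does not commute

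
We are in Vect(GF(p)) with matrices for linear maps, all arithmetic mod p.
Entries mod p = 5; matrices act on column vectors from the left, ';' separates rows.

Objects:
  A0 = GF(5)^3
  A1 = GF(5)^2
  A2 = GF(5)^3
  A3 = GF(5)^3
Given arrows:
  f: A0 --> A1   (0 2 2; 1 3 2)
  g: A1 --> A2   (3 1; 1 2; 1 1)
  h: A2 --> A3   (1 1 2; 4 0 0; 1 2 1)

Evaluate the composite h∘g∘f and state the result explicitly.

Answer: (0 2 2; 4 1 2; 1 0 4)

Trace:
  e0=⟨1,0,0⟩ f-->⟨0,1⟩ g-->⟨1,2,1⟩ h-->⟨0,4,1⟩
  e1=⟨0,1,0⟩ f-->⟨2,3⟩ g-->⟨4,3,0⟩ h-->⟨2,1,0⟩
  e2=⟨0,0,1⟩ f-->⟨2,2⟩ g-->⟨3,1,4⟩ h-->⟨2,2,4⟩
result: (0 2 2; 4 1 2; 1 0 4)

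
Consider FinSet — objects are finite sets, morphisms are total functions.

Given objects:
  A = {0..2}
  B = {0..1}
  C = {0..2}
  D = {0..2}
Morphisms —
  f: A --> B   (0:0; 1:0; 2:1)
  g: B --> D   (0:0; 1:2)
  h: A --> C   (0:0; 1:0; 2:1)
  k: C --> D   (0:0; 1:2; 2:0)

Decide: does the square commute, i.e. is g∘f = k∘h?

1) trace f;g:
  0 f-->0 g-->0
  1 f-->0 g-->0
  2 f-->1 g-->2
  ⟦path⟧₁ = (0:0; 1:0; 2:2)
2) trace h;k:
  0 h-->0 k-->0
  1 h-->0 k-->0
  2 h-->1 k-->2
  ⟦path⟧₂ = (0:0; 1:0; 2:2)
Equal? same morphism ✓

Answer: COMMUTES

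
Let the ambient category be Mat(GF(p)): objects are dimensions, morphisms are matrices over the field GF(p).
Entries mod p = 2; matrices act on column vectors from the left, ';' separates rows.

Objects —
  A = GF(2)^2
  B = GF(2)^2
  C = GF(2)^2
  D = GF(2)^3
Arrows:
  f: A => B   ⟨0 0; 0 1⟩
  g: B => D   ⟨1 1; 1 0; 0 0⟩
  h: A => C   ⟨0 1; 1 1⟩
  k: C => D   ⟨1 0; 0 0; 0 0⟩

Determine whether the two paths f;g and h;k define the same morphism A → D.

Path 1 = f;g:
  e0=(1,0) f=>(0,0) g=>(0,0,0)
  e1=(0,1) f=>(0,1) g=>(1,0,0)
  result₁ = ⟨0 1; 0 0; 0 0⟩
Path 2 = h;k:
  e0=(1,0) h=>(0,1) k=>(0,0,0)
  e1=(0,1) h=>(1,1) k=>(1,0,0)
  result₂ = ⟨0 1; 0 0; 0 0⟩
Equal? same morphism ✓

Answer: COMMUTES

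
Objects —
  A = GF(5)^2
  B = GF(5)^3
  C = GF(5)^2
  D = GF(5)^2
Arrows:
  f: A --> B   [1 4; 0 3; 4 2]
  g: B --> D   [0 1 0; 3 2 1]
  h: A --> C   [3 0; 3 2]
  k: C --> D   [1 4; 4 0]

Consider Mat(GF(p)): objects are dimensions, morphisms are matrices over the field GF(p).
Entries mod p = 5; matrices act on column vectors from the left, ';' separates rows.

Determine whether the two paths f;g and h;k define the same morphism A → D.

Path 1 = f;g:
  e0=[1,0] f-->[1,0,4] g-->[0,2]
  e1=[0,1] f-->[4,3,2] g-->[3,0]
  ⟦path⟧₁ = [0 3; 2 0]
Path 2 = h;k:
  e0=[1,0] h-->[3,3] k-->[0,2]
  e1=[0,1] h-->[0,2] k-->[3,0]
  ⟦path⟧₂ = [0 3; 2 0]
Equal? YES — commutes

Answer: COMMUTES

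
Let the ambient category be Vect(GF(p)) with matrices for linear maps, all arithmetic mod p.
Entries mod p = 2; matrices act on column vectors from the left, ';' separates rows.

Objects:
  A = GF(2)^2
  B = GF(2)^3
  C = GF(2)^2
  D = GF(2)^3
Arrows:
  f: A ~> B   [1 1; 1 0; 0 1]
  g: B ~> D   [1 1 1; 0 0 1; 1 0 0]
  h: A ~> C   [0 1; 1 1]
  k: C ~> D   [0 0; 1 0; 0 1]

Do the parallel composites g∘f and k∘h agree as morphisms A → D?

Answer: COMMUTES

Work:
1) trace f;g:
  e0=[1,0] f~>[1,1,0] g~>[0,0,1]
  e1=[0,1] f~>[1,0,1] g~>[0,1,1]
  result₁ = [0 0; 0 1; 1 1]
2) trace h;k:
  e0=[1,0] h~>[0,1] k~>[0,0,1]
  e1=[0,1] h~>[1,1] k~>[0,1,1]
  result₂ = [0 0; 0 1; 1 1]
Equal? equal; square commutes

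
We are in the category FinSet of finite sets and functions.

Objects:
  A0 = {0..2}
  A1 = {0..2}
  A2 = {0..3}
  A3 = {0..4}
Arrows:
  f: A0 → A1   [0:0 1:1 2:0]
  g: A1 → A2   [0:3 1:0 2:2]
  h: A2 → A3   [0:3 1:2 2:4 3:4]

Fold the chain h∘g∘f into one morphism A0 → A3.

Answer: [0:4 1:3 2:4]

Trace:
  0 f→0 g→3 h→4
  1 f→1 g→0 h→3
  2 f→0 g→3 h→4
⟦path⟧: [0:4 1:3 2:4]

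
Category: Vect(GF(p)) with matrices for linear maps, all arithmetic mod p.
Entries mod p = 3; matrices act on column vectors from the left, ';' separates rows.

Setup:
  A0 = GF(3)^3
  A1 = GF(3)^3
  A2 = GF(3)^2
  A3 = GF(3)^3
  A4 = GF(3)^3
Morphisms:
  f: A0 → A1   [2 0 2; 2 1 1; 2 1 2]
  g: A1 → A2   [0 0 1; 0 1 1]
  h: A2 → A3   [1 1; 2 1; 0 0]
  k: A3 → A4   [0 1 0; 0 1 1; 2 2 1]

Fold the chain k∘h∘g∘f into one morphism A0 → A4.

Answer: [2 1 1; 2 1 1; 1 2 0]

Work:
  e0=(1,0,0) f→(2,2,2) g→(2,1) h→(0,2,0) k→(2,2,1)
  e1=(0,1,0) f→(0,1,1) g→(1,2) h→(0,1,0) k→(1,1,2)
  e2=(0,0,1) f→(2,1,2) g→(2,0) h→(2,1,0) k→(1,1,0)
result: [2 1 1; 2 1 1; 1 2 0]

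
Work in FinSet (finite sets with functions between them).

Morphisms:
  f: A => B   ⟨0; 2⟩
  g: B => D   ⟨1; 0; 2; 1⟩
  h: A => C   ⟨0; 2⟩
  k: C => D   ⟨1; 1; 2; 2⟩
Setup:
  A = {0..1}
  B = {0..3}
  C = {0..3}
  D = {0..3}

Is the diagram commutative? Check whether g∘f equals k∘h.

Answer: COMMUTES

Trace:
Path 1 = f;g:
  0 f=>0 g=>1
  1 f=>2 g=>2
  result₁ = ⟨1; 2⟩
Path 2 = h;k:
  0 h=>0 k=>1
  1 h=>2 k=>2
  result₂ = ⟨1; 2⟩
Equal? equal; square commutes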